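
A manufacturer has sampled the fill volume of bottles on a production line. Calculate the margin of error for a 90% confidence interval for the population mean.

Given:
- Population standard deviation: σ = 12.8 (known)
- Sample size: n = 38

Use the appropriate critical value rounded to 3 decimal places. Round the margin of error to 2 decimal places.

The population standard deviation σ is known, so use the z-interval margin of error formula.

For 90% confidence, z* = 1.645 (from standard normal table)

Margin of error formula for z-interval: E = z* × σ/√n

E = 1.645 × 12.8/√38
  = 1.645 × 2.076434
  = 3.4157

Rounded to 2 decimal places:

3.42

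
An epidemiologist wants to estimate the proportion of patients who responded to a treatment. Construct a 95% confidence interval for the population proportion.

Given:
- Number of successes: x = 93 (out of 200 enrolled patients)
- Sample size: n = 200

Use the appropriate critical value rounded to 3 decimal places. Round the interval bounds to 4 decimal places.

Sample proportion: p̂ = 93/200 = 0.465000

Check conditions for normal approximation:
  np̂ = 93 ≥ 10 ✓
  n(1-p̂) = 107 ≥ 10 ✓

The sample is large enough, so use a z-interval (normal approximation) for the proportion.

For 95% confidence, z* = 1.96 (from standard normal table)

Standard error: SE = √(p̂(1-p̂)/n) = √(0.465000×0.535000/200) = 0.03526861

Margin of error: E = z* × SE = 1.96 × 0.03526861 = 0.069126

Z-interval: p̂ ± E = 0.465000 ± 0.069126 = (0.395874, 0.534126)

Rounded to 4 decimal places:

(0.3959, 0.5341)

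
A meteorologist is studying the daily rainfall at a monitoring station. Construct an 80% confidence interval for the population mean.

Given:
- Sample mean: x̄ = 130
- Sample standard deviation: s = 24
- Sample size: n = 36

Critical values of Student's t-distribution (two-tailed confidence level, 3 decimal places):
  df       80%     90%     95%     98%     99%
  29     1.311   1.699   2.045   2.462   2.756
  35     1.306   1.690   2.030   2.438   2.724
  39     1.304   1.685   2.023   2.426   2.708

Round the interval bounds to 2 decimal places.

The population standard deviation σ is unknown (only the sample standard deviation s is given), so use a t-interval with df = n - 1 = 36 - 1 = 35.

For 80% confidence with df = 35, t* = 1.306 (from t-table)

Standard error: SE = s/√n = 24/√36 = 4.000000

Margin of error: E = t* × SE = 1.306 × 4.000000 = 5.2240

T-interval: x̄ ± E = 130 ± 5.2240 = (124.7760, 135.2240)

Rounded to 2 decimal places:

(124.78, 135.22)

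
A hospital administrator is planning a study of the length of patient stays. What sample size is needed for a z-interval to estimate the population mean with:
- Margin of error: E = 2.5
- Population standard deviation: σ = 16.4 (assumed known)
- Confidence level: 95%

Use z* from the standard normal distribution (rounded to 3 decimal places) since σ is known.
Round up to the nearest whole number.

Using z* since population σ is known (z-interval formula).

For 95% confidence, z* = 1.96 (from standard normal table)

Sample size formula for z-interval: n = (z*σ/E)²

n = (1.96 × 16.4 / 2.5)²
  = (12.857600)²
  = 165.3179

Round up to the nearest whole number: n = 166

166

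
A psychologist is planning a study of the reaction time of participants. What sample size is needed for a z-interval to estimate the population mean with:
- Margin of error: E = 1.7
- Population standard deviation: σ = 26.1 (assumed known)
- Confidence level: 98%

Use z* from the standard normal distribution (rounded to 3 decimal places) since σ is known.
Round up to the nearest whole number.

Using z* since population σ is known (z-interval formula).

For 98% confidence, z* = 2.326 (from standard normal table)

Sample size formula for z-interval: n = (z*σ/E)²

n = (2.326 × 26.1 / 1.7)²
  = (35.710941)²
  = 1275.2713

Round up to the nearest whole number: n = 1276

1276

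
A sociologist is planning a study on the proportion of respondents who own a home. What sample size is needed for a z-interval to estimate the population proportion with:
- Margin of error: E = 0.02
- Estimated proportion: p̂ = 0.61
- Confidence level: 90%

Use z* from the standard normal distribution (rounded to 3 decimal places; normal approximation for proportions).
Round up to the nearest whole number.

Using z* for proportion z-interval (normal approximation).

For 90% confidence, z* = 1.645 (from standard normal table)

Sample size formula for proportion z-interval: n = z*²p̂(1-p̂)/E²

n = 1.645² × 0.61 × 0.39 / 0.02²
  = 2.706025 × 0.2379 / 0.0004
  = 1609.4084

Round up to the nearest whole number: n = 1610

1610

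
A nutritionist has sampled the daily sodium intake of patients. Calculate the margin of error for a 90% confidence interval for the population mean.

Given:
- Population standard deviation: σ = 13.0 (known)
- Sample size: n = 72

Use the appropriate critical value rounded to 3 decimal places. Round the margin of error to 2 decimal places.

The population standard deviation σ is known, so use the z-interval margin of error formula.

For 90% confidence, z* = 1.645 (from standard normal table)

Margin of error formula for z-interval: E = z* × σ/√n

E = 1.645 × 13.0/√72
  = 1.645 × 1.532065
  = 2.5202

Rounded to 2 decimal places:

2.52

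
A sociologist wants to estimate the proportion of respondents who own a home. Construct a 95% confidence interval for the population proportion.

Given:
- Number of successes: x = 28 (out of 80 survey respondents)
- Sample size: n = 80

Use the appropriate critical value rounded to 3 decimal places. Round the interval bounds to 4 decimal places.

Sample proportion: p̂ = 28/80 = 0.350000

Check conditions for normal approximation:
  np̂ = 28 ≥ 10 ✓
  n(1-p̂) = 52 ≥ 10 ✓

The sample is large enough, so use a z-interval (normal approximation) for the proportion.

For 95% confidence, z* = 1.96 (from standard normal table)

Standard error: SE = √(p̂(1-p̂)/n) = √(0.350000×0.650000/80) = 0.05332682

Margin of error: E = z* × SE = 1.96 × 0.05332682 = 0.104521

Z-interval: p̂ ± E = 0.350000 ± 0.104521 = (0.245479, 0.454521)

Rounded to 4 decimal places:

(0.2455, 0.4545)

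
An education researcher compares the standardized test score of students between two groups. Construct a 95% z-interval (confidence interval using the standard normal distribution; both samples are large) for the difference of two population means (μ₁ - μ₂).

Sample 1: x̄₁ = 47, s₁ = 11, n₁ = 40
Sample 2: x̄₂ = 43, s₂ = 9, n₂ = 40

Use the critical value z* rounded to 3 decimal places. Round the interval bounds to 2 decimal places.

Both samples are large (n₁ = 40 ≥ 30, n₂ = 40 ≥ 30), so a z-interval for the difference of means applies.

Point estimate: x̄₁ - x̄₂ = 47 - 43 = 4

Standard error: SE = √(s₁²/n₁ + s₂²/n₂)
= √(11²/40 + 9²/40)
= √(3.025000 + 2.025000)
= 2.247221

For 95% confidence, z* = 1.96 (from standard normal table)
Margin of error: E = z* × SE = 1.96 × 2.247221 = 4.4046

Z-interval: (x̄₁ - x̄₂) ± E = 4 ± 4.4046 = (-0.4046, 8.4046)

Rounded to 2 decimal places:

(-0.40, 8.40)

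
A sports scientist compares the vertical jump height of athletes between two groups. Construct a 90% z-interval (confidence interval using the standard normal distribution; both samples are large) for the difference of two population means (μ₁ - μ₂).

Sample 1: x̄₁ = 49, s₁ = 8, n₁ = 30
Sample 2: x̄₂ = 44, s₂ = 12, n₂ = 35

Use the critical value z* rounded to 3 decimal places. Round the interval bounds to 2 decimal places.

Both samples are large (n₁ = 30 ≥ 30, n₂ = 35 ≥ 30), so a z-interval for the difference of means applies.

Point estimate: x̄₁ - x̄₂ = 49 - 44 = 5

Standard error: SE = √(s₁²/n₁ + s₂²/n₂)
= √(8²/30 + 12²/35)
= √(2.133333 + 4.114286)
= 2.499524

For 90% confidence, z* = 1.645 (from standard normal table)
Margin of error: E = z* × SE = 1.645 × 2.499524 = 4.1117

Z-interval: (x̄₁ - x̄₂) ± E = 5 ± 4.1117 = (0.8883, 9.1117)

Rounded to 2 decimal places:

(0.89, 9.11)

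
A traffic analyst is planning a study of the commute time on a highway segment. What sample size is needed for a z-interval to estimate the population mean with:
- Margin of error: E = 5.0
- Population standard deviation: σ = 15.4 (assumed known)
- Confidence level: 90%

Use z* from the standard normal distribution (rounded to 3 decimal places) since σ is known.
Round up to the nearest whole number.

Using z* since population σ is known (z-interval formula).

For 90% confidence, z* = 1.645 (from standard normal table)

Sample size formula for z-interval: n = (z*σ/E)²

n = (1.645 × 15.4 / 5.0)²
  = (5.066600)²
  = 25.6704

Round up to the nearest whole number: n = 26

26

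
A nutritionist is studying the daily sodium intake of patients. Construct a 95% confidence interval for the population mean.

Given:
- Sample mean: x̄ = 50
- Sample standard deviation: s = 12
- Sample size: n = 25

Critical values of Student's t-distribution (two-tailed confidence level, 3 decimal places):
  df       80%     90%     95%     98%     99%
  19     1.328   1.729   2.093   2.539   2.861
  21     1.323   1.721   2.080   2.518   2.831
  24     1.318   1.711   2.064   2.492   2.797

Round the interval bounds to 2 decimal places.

The population standard deviation σ is unknown (only the sample standard deviation s is given), so use a t-interval with df = n - 1 = 25 - 1 = 24.

For 95% confidence with df = 24, t* = 2.064 (from t-table)

Standard error: SE = s/√n = 12/√25 = 2.400000

Margin of error: E = t* × SE = 2.064 × 2.400000 = 4.9536

T-interval: x̄ ± E = 50 ± 4.9536 = (45.0464, 54.9536)

Rounded to 2 decimal places:

(45.05, 54.95)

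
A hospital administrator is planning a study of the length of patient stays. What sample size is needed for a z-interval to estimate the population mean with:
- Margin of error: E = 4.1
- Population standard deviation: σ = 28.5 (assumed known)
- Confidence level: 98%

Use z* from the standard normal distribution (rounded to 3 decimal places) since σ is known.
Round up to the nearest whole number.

Using z* since population σ is known (z-interval formula).

For 98% confidence, z* = 2.326 (from standard normal table)

Sample size formula for z-interval: n = (z*σ/E)²

n = (2.326 × 28.5 / 4.1)²
  = (16.168537)²
  = 261.4216

Round up to the nearest whole number: n = 262

262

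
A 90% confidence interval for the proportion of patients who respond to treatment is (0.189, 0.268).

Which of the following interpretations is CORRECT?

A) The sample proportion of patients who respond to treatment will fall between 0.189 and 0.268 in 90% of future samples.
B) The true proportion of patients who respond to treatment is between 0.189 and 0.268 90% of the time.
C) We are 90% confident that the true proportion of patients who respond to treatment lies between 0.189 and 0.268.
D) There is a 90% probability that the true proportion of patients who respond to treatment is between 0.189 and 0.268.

A confidence interval represents our confidence in the procedure, not a probability statement about the parameter.

Key concept: If we repeated this sampling process many times and computed a 90% CI each time, about 90% of those intervals would contain the true population parameter.

For this specific interval (0.189, 0.268):
- Midpoint (point estimate): 0.2285
- Margin of error: 0.0395

The correct interpretation is the one stating confidence that the true parameter lies in the interval — option C.

C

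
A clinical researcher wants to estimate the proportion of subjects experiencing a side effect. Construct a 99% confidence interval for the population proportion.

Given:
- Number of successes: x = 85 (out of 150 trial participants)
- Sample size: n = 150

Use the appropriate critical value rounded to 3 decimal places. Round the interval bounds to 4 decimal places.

Sample proportion: p̂ = 85/150 = 0.566667

Check conditions for normal approximation:
  np̂ = 85 ≥ 10 ✓
  n(1-p̂) = 65 ≥ 10 ✓

The sample is large enough, so use a z-interval (normal approximation) for the proportion.

For 99% confidence, z* = 2.576 (from standard normal table)

Standard error: SE = √(p̂(1-p̂)/n) = √(0.566667×0.433333/150) = 0.04046031

Margin of error: E = z* × SE = 2.576 × 0.04046031 = 0.104226

Z-interval: p̂ ± E = 0.566667 ± 0.104226 = (0.462441, 0.670892)

Rounded to 4 decimal places:

(0.4624, 0.6709)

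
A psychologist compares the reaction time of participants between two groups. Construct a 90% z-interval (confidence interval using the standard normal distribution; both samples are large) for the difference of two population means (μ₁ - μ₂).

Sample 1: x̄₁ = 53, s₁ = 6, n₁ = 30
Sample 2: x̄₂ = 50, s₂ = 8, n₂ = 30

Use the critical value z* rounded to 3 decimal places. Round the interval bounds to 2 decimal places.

Both samples are large (n₁ = 30 ≥ 30, n₂ = 30 ≥ 30), so a z-interval for the difference of means applies.

Point estimate: x̄₁ - x̄₂ = 53 - 50 = 3

Standard error: SE = √(s₁²/n₁ + s₂²/n₂)
= √(6²/30 + 8²/30)
= √(1.200000 + 2.133333)
= 1.825742

For 90% confidence, z* = 1.645 (from standard normal table)
Margin of error: E = z* × SE = 1.645 × 1.825742 = 3.0033

Z-interval: (x̄₁ - x̄₂) ± E = 3 ± 3.0033 = (-0.0033, 6.0033)

Rounded to 2 decimal places:

(-0.00, 6.00)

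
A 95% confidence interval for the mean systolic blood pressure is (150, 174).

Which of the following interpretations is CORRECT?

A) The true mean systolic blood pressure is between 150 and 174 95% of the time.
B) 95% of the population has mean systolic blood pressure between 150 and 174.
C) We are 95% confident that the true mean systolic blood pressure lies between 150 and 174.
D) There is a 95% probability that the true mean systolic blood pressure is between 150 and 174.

A confidence interval represents our confidence in the procedure, not a probability statement about the parameter.

Key concept: If we repeated this sampling process many times and computed a 95% CI each time, about 95% of those intervals would contain the true population parameter.

For this specific interval (150, 174):
- Midpoint (point estimate): 162
- Margin of error: 12

The correct interpretation is the one stating confidence that the true parameter lies in the interval — option C.

C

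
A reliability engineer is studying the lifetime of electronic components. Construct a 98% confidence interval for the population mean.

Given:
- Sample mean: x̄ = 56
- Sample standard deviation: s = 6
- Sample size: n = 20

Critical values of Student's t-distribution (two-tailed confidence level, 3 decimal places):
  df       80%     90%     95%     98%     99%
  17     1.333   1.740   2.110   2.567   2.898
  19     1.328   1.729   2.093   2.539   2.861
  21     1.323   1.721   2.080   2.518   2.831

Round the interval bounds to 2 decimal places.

The population standard deviation σ is unknown (only the sample standard deviation s is given), so use a t-interval with df = n - 1 = 20 - 1 = 19.

For 98% confidence with df = 19, t* = 2.539 (from t-table)

Standard error: SE = s/√n = 6/√20 = 1.341641

Margin of error: E = t* × SE = 2.539 × 1.341641 = 3.4064

T-interval: x̄ ± E = 56 ± 3.4064 = (52.5936, 59.4064)

Rounded to 2 decimal places:

(52.59, 59.41)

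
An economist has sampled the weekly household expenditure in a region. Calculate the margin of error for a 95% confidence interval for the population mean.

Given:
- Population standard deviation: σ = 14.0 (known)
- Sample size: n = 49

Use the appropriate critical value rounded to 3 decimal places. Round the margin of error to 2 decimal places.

The population standard deviation σ is known, so use the z-interval margin of error formula.

For 95% confidence, z* = 1.96 (from standard normal table)

Margin of error formula for z-interval: E = z* × σ/√n

E = 1.96 × 14.0/√49
  = 1.96 × 2.000000
  = 3.9200

Rounded to 2 decimal places:

3.92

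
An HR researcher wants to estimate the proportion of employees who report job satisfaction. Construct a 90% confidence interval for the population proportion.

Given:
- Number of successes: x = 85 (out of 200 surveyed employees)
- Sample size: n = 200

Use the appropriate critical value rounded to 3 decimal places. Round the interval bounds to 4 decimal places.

Sample proportion: p̂ = 85/200 = 0.425000

Check conditions for normal approximation:
  np̂ = 85 ≥ 10 ✓
  n(1-p̂) = 115 ≥ 10 ✓

The sample is large enough, so use a z-interval (normal approximation) for the proportion.

For 90% confidence, z* = 1.645 (from standard normal table)

Standard error: SE = √(p̂(1-p̂)/n) = √(0.425000×0.575000/200) = 0.03495533

Margin of error: E = z* × SE = 1.645 × 0.03495533 = 0.057502

Z-interval: p̂ ± E = 0.425000 ± 0.057502 = (0.367498, 0.482502)

Rounded to 4 decimal places:

(0.3675, 0.4825)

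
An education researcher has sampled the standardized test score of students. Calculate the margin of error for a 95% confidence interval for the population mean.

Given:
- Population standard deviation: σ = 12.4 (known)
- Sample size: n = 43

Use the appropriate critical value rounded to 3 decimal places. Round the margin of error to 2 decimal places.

The population standard deviation σ is known, so use the z-interval margin of error formula.

For 95% confidence, z* = 1.96 (from standard normal table)

Margin of error formula for z-interval: E = z* × σ/√n

E = 1.96 × 12.4/√43
  = 1.96 × 1.890982
  = 3.7063

Rounded to 2 decimal places:

3.71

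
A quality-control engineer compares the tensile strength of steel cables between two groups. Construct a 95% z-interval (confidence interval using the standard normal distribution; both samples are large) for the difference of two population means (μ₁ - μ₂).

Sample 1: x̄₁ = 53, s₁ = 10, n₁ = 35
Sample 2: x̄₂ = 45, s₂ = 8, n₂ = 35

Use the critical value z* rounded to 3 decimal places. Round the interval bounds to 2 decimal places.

Both samples are large (n₁ = 35 ≥ 30, n₂ = 35 ≥ 30), so a z-interval for the difference of means applies.

Point estimate: x̄₁ - x̄₂ = 53 - 45 = 8

Standard error: SE = √(s₁²/n₁ + s₂²/n₂)
= √(10²/35 + 8²/35)
= √(2.857143 + 1.828571)
= 2.164651

For 95% confidence, z* = 1.96 (from standard normal table)
Margin of error: E = z* × SE = 1.96 × 2.164651 = 4.2427

Z-interval: (x̄₁ - x̄₂) ± E = 8 ± 4.2427 = (3.7573, 12.2427)

Rounded to 2 decimal places:

(3.76, 12.24)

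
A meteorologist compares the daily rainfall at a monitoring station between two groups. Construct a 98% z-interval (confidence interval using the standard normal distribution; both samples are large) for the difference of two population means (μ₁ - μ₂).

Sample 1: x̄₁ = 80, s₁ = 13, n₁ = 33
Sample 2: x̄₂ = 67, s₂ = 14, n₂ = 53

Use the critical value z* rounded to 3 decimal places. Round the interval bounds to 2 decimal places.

Both samples are large (n₁ = 33 ≥ 30, n₂ = 53 ≥ 30), so a z-interval for the difference of means applies.

Point estimate: x̄₁ - x̄₂ = 80 - 67 = 13

Standard error: SE = √(s₁²/n₁ + s₂²/n₂)
= √(13²/33 + 14²/53)
= √(5.121212 + 3.698113)
= 2.969735

For 98% confidence, z* = 2.326 (from standard normal table)
Margin of error: E = z* × SE = 2.326 × 2.969735 = 6.9076

Z-interval: (x̄₁ - x̄₂) ± E = 13 ± 6.9076 = (6.0924, 19.9076)

Rounded to 2 decimal places:

(6.09, 19.91)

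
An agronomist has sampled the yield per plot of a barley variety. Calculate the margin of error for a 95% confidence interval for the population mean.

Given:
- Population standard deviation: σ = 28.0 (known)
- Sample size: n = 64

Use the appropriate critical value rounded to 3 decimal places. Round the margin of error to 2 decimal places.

The population standard deviation σ is known, so use the z-interval margin of error formula.

For 95% confidence, z* = 1.96 (from standard normal table)

Margin of error formula for z-interval: E = z* × σ/√n

E = 1.96 × 28.0/√64
  = 1.96 × 3.500000
  = 6.8600

Rounded to 2 decimal places:

6.86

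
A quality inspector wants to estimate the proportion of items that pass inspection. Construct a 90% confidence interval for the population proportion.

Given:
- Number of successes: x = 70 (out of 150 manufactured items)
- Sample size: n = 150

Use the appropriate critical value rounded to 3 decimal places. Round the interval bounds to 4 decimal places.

Sample proportion: p̂ = 70/150 = 0.466667

Check conditions for normal approximation:
  np̂ = 70 ≥ 10 ✓
  n(1-p̂) = 80 ≥ 10 ✓

The sample is large enough, so use a z-interval (normal approximation) for the proportion.

For 90% confidence, z* = 1.645 (from standard normal table)

Standard error: SE = √(p̂(1-p̂)/n) = √(0.466667×0.533333/150) = 0.04073401

Margin of error: E = z* × SE = 1.645 × 0.04073401 = 0.067007

Z-interval: p̂ ± E = 0.466667 ± 0.067007 = (0.399659, 0.533674)

Rounded to 4 decimal places:

(0.3997, 0.5337)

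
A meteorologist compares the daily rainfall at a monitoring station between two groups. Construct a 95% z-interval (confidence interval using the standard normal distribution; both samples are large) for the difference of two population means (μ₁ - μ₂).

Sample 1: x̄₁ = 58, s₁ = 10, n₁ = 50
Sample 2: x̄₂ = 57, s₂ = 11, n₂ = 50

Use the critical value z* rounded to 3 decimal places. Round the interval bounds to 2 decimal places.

Both samples are large (n₁ = 50 ≥ 30, n₂ = 50 ≥ 30), so a z-interval for the difference of means applies.

Point estimate: x̄₁ - x̄₂ = 58 - 57 = 1

Standard error: SE = √(s₁²/n₁ + s₂²/n₂)
= √(10²/50 + 11²/50)
= √(2.000000 + 2.420000)
= 2.102380

For 95% confidence, z* = 1.96 (from standard normal table)
Margin of error: E = z* × SE = 1.96 × 2.102380 = 4.1207

Z-interval: (x̄₁ - x̄₂) ± E = 1 ± 4.1207 = (-3.1207, 5.1207)

Rounded to 2 decimal places:

(-3.12, 5.12)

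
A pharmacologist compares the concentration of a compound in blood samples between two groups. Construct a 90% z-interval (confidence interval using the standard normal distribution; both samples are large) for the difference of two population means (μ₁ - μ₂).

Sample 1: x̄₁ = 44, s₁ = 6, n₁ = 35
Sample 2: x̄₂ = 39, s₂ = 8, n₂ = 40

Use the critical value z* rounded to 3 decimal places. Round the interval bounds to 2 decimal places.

Both samples are large (n₁ = 35 ≥ 30, n₂ = 40 ≥ 30), so a z-interval for the difference of means applies.

Point estimate: x̄₁ - x̄₂ = 44 - 39 = 5

Standard error: SE = √(s₁²/n₁ + s₂²/n₂)
= √(6²/35 + 8²/40)
= √(1.028571 + 1.600000)
= 1.621287

For 90% confidence, z* = 1.645 (from standard normal table)
Margin of error: E = z* × SE = 1.645 × 1.621287 = 2.6670

Z-interval: (x̄₁ - x̄₂) ± E = 5 ± 2.6670 = (2.3330, 7.6670)

Rounded to 2 decimal places:

(2.33, 7.67)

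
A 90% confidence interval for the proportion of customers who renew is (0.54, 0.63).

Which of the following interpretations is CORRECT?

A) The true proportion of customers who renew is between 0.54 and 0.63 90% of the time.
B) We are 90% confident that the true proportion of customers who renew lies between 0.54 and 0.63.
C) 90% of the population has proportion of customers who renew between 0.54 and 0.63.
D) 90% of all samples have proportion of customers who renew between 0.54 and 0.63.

A confidence interval represents our confidence in the procedure, not a probability statement about the parameter.

Key concept: If we repeated this sampling process many times and computed a 90% CI each time, about 90% of those intervals would contain the true population parameter.

For this specific interval (0.54, 0.63):
- Midpoint (point estimate): 0.585
- Margin of error: 0.045

The correct interpretation is the one stating confidence that the true parameter lies in the interval — option B.

B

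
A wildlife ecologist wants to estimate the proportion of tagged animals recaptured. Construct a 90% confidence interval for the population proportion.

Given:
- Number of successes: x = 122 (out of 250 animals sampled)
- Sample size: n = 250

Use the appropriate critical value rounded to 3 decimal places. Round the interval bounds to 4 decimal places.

Sample proportion: p̂ = 122/250 = 0.488000

Check conditions for normal approximation:
  np̂ = 122 ≥ 10 ✓
  n(1-p̂) = 128 ≥ 10 ✓

The sample is large enough, so use a z-interval (normal approximation) for the proportion.

For 90% confidence, z* = 1.645 (from standard normal table)

Standard error: SE = √(p̂(1-p̂)/n) = √(0.488000×0.512000/250) = 0.03161367

Margin of error: E = z* × SE = 1.645 × 0.03161367 = 0.052004

Z-interval: p̂ ± E = 0.488000 ± 0.052004 = (0.435996, 0.540004)

Rounded to 4 decimal places:

(0.4360, 0.5400)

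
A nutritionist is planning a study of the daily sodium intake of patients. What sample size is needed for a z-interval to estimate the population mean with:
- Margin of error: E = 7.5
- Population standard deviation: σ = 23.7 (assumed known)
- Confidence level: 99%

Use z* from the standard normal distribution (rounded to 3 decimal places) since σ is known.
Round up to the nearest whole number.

Using z* since population σ is known (z-interval formula).

For 99% confidence, z* = 2.576 (from standard normal table)

Sample size formula for z-interval: n = (z*σ/E)²

n = (2.576 × 23.7 / 7.5)²
  = (8.140160)²
  = 66.2622

Round up to the nearest whole number: n = 67

67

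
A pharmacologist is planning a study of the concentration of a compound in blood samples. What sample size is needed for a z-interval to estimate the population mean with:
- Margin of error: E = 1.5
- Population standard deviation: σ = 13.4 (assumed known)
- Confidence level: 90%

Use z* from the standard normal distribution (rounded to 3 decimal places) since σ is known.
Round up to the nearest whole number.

Using z* since population σ is known (z-interval formula).

For 90% confidence, z* = 1.645 (from standard normal table)

Sample size formula for z-interval: n = (z*σ/E)²

n = (1.645 × 13.4 / 1.5)²
  = (14.695333)²
  = 215.9528

Round up to the nearest whole number: n = 216

216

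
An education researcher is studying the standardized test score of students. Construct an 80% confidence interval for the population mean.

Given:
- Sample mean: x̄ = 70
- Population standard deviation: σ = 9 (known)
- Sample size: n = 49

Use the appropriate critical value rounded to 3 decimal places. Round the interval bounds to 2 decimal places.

The population standard deviation σ is known, so use a z-interval (standard normal critical value).

For 80% confidence, z* = 1.282 (from standard normal table)

Standard error: SE = σ/√n = 9/√49 = 1.285714

Margin of error: E = z* × SE = 1.282 × 1.285714 = 1.6483

Z-interval: x̄ ± E = 70 ± 1.6483 = (68.3517, 71.6483)

Rounded to 2 decimal places:

(68.35, 71.65)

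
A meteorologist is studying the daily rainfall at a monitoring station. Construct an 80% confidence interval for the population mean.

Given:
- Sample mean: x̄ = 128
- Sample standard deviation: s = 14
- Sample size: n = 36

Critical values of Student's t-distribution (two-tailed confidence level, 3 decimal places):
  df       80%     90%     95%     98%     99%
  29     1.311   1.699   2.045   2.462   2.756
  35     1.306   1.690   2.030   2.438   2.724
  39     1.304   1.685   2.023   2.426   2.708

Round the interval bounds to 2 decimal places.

The population standard deviation σ is unknown (only the sample standard deviation s is given), so use a t-interval with df = n - 1 = 36 - 1 = 35.

For 80% confidence with df = 35, t* = 1.306 (from t-table)

Standard error: SE = s/√n = 14/√36 = 2.333333

Margin of error: E = t* × SE = 1.306 × 2.333333 = 3.0473

T-interval: x̄ ± E = 128 ± 3.0473 = (124.9527, 131.0473)

Rounded to 2 decimal places:

(124.95, 131.05)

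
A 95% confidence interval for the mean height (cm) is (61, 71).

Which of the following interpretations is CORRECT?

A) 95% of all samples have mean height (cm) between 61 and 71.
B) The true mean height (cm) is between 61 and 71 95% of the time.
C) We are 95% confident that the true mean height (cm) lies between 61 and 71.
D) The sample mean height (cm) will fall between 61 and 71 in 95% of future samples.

A confidence interval represents our confidence in the procedure, not a probability statement about the parameter.

Key concept: If we repeated this sampling process many times and computed a 95% CI each time, about 95% of those intervals would contain the true population parameter.

For this specific interval (61, 71):
- Midpoint (point estimate): 66
- Margin of error: 5

The correct interpretation is the one stating confidence that the true parameter lies in the interval — option C.

C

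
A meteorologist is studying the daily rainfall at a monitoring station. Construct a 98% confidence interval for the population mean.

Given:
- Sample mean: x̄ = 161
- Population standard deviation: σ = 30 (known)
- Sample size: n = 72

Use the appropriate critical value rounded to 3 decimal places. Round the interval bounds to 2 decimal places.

The population standard deviation σ is known, so use a z-interval (standard normal critical value).

For 98% confidence, z* = 2.326 (from standard normal table)

Standard error: SE = σ/√n = 30/√72 = 3.535534

Margin of error: E = z* × SE = 2.326 × 3.535534 = 8.2237

Z-interval: x̄ ± E = 161 ± 8.2237 = (152.7763, 169.2237)

Rounded to 2 decimal places:

(152.78, 169.22)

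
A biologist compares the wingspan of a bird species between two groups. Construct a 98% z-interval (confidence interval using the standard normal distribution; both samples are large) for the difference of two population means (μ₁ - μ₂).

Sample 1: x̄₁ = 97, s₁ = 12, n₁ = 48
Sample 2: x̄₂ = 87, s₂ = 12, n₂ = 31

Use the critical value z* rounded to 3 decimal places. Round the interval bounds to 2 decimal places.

Both samples are large (n₁ = 48 ≥ 30, n₂ = 31 ≥ 30), so a z-interval for the difference of means applies.

Point estimate: x̄₁ - x̄₂ = 97 - 87 = 10

Standard error: SE = √(s₁²/n₁ + s₂²/n₂)
= √(12²/48 + 12²/31)
= √(3.000000 + 4.645161)
= 2.764988

For 98% confidence, z* = 2.326 (from standard normal table)
Margin of error: E = z* × SE = 2.326 × 2.764988 = 6.4314

Z-interval: (x̄₁ - x̄₂) ± E = 10 ± 6.4314 = (3.5686, 16.4314)

Rounded to 2 decimal places:

(3.57, 16.43)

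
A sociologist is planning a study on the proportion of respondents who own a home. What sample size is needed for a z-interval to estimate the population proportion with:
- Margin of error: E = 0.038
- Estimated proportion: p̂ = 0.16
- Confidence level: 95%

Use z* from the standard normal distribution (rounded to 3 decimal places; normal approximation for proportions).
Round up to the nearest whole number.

Using z* for proportion z-interval (normal approximation).

For 95% confidence, z* = 1.96 (from standard normal table)

Sample size formula for proportion z-interval: n = z*²p̂(1-p̂)/E²

n = 1.96² × 0.16 × 0.84 / 0.038²
  = 3.8416 × 0.1344 / 0.001444
  = 357.5561

Round up to the nearest whole number: n = 358

358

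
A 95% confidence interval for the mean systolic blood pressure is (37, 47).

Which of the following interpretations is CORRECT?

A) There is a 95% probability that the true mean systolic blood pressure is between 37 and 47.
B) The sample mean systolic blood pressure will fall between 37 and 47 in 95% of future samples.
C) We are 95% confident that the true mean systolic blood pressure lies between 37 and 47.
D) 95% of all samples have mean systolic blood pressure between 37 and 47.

A confidence interval represents our confidence in the procedure, not a probability statement about the parameter.

Key concept: If we repeated this sampling process many times and computed a 95% CI each time, about 95% of those intervals would contain the true population parameter.

For this specific interval (37, 47):
- Midpoint (point estimate): 42
- Margin of error: 5

The correct interpretation is the one stating confidence that the true parameter lies in the interval — option C.

C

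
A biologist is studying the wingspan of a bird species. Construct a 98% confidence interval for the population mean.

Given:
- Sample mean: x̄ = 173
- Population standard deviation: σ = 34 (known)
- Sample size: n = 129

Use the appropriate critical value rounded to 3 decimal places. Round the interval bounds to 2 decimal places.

The population standard deviation σ is known, so use a z-interval (standard normal critical value).

For 98% confidence, z* = 2.326 (from standard normal table)

Standard error: SE = σ/√n = 34/√129 = 2.993533

Margin of error: E = z* × SE = 2.326 × 2.993533 = 6.9630

Z-interval: x̄ ± E = 173 ± 6.9630 = (166.0370, 179.9630)

Rounded to 2 decimal places:

(166.04, 179.96)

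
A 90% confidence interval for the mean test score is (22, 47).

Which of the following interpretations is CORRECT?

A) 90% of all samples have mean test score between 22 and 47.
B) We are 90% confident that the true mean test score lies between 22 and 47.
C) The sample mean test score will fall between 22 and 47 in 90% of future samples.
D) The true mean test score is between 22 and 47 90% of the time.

A confidence interval represents our confidence in the procedure, not a probability statement about the parameter.

Key concept: If we repeated this sampling process many times and computed a 90% CI each time, about 90% of those intervals would contain the true population parameter.

For this specific interval (22, 47):
- Midpoint (point estimate): 34.5
- Margin of error: 12.5

The correct interpretation is the one stating confidence that the true parameter lies in the interval — option B.

B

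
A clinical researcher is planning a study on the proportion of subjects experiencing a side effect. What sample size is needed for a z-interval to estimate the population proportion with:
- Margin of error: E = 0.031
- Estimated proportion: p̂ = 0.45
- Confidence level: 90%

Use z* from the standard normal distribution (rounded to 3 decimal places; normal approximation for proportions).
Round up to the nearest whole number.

Using z* for proportion z-interval (normal approximation).

For 90% confidence, z* = 1.645 (from standard normal table)

Sample size formula for proportion z-interval: n = z*²p̂(1-p̂)/E²

n = 1.645² × 0.45 × 0.55 / 0.031²
  = 2.706025 × 0.2475 / 0.000961
  = 696.9211

Round up to the nearest whole number: n = 697

697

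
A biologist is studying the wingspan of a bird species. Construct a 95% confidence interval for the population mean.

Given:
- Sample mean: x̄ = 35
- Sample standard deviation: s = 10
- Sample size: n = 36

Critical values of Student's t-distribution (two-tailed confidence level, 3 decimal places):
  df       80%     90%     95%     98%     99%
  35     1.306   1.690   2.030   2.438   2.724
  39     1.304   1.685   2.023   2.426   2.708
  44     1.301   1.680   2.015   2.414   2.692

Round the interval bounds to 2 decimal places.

The population standard deviation σ is unknown (only the sample standard deviation s is given), so use a t-interval with df = n - 1 = 36 - 1 = 35.

For 95% confidence with df = 35, t* = 2.030 (from t-table)

Standard error: SE = s/√n = 10/√36 = 1.666667

Margin of error: E = t* × SE = 2.030 × 1.666667 = 3.3833

T-interval: x̄ ± E = 35 ± 3.3833 = (31.6167, 38.3833)

Rounded to 2 decimal places:

(31.62, 38.38)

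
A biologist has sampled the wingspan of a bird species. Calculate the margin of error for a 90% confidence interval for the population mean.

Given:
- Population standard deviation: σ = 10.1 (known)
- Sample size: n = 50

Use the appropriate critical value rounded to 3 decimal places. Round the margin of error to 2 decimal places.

The population standard deviation σ is known, so use the z-interval margin of error formula.

For 90% confidence, z* = 1.645 (from standard normal table)

Margin of error formula for z-interval: E = z* × σ/√n

E = 1.645 × 10.1/√50
  = 1.645 × 1.428356
  = 2.3496

Rounded to 2 decimal places:

2.35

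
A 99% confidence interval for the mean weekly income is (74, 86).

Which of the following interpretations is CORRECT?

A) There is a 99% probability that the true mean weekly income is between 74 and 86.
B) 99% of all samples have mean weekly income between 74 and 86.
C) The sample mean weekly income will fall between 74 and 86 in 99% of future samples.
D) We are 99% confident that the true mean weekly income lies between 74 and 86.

A confidence interval represents our confidence in the procedure, not a probability statement about the parameter.

Key concept: If we repeated this sampling process many times and computed a 99% CI each time, about 99% of those intervals would contain the true population parameter.

For this specific interval (74, 86):
- Midpoint (point estimate): 80
- Margin of error: 6

The correct interpretation is the one stating confidence that the true parameter lies in the interval — option D.

D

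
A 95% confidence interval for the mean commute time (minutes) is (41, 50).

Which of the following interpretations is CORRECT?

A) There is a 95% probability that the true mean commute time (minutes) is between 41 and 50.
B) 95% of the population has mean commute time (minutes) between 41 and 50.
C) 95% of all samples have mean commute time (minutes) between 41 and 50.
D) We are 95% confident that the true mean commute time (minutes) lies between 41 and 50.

A confidence interval represents our confidence in the procedure, not a probability statement about the parameter.

Key concept: If we repeated this sampling process many times and computed a 95% CI each time, about 95% of those intervals would contain the true population parameter.

For this specific interval (41, 50):
- Midpoint (point estimate): 45.5
- Margin of error: 4.5

The correct interpretation is the one stating confidence that the true parameter lies in the interval — option D.

D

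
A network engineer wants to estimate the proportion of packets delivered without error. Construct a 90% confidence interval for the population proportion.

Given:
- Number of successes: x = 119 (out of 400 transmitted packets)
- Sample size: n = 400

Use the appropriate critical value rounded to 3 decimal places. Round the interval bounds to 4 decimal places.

Sample proportion: p̂ = 119/400 = 0.297500

Check conditions for normal approximation:
  np̂ = 119 ≥ 10 ✓
  n(1-p̂) = 281 ≥ 10 ✓

The sample is large enough, so use a z-interval (normal approximation) for the proportion.

For 90% confidence, z* = 1.645 (from standard normal table)

Standard error: SE = √(p̂(1-p̂)/n) = √(0.297500×0.702500/400) = 0.02285792

Margin of error: E = z* × SE = 1.645 × 0.02285792 = 0.037601

Z-interval: p̂ ± E = 0.297500 ± 0.037601 = (0.259899, 0.335101)

Rounded to 4 decimal places:

(0.2599, 0.3351)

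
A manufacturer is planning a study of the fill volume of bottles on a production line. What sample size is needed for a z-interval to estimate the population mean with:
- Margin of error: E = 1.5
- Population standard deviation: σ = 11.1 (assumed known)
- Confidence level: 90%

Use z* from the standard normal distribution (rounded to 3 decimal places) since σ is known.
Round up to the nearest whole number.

Using z* since population σ is known (z-interval formula).

For 90% confidence, z* = 1.645 (from standard normal table)

Sample size formula for z-interval: n = (z*σ/E)²

n = (1.645 × 11.1 / 1.5)²
  = (12.173000)²
  = 148.1819

Round up to the nearest whole number: n = 149

149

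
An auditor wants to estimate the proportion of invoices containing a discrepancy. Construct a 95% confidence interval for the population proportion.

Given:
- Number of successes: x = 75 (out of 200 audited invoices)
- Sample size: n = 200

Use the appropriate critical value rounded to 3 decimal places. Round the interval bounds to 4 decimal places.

Sample proportion: p̂ = 75/200 = 0.375000

Check conditions for normal approximation:
  np̂ = 75 ≥ 10 ✓
  n(1-p̂) = 125 ≥ 10 ✓

The sample is large enough, so use a z-interval (normal approximation) for the proportion.

For 95% confidence, z* = 1.96 (from standard normal table)

Standard error: SE = √(p̂(1-p̂)/n) = √(0.375000×0.625000/200) = 0.03423266

Margin of error: E = z* × SE = 1.96 × 0.03423266 = 0.067096

Z-interval: p̂ ± E = 0.375000 ± 0.067096 = (0.307904, 0.442096)

Rounded to 4 decimal places:

(0.3079, 0.4421)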